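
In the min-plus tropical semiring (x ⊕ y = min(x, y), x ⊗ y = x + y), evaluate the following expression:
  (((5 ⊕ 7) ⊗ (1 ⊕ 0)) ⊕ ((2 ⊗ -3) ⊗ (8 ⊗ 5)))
(((5 ⊕ 7) ⊗ (1 ⊕ 0)) ⊕ ((2 ⊗ -3) ⊗ (8 ⊗ 5))) = 5

Expand innermost to outermost. Recall ⊕ takes the minimum of its arguments and ⊗ takes their sum. Working out the expression (((5 ⊕ 7) ⊗ (1 ⊕ 0)) ⊕ ((2 ⊗ -3) ⊗ (8 ⊗ 5))) gives 5.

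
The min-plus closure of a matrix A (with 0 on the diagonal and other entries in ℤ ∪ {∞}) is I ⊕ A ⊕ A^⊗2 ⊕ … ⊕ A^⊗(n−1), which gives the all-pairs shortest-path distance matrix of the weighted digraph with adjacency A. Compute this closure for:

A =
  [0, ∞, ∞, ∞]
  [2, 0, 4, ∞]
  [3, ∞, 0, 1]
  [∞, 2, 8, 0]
Closure =
  [0, ∞, ∞, ∞]
  [2, 0, 4, 5]
  [3, 3, 0, 1]
  [4, 2, 6, 0]

This is the Floyd-Warshall all-pairs shortest-path computation. For each intermediate vertex k = 0, 1, …, 3, update dist[i][j] ← min(dist[i][j], dist[i][k] + dist[k][j]). The final matrix gives, for each (i, j), the minimum total weight of any directed path from i to j (possibly empty when i = j).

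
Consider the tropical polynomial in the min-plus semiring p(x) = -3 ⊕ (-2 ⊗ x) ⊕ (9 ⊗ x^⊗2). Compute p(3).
p(3) = -3

A tropical monomial a ⊗ x^⊗i evaluates to a + i · x. Evaluating each term at x = 3:
  Term 0 contributes -3 + 0 · 3 = -3
  Term 1 contributes -2 + 1 · 3 = 1
  Term 2 contributes 9 + 2 · 3 = 15
p(3) = ⊕ of these = min[-3, 1, 15] = -3.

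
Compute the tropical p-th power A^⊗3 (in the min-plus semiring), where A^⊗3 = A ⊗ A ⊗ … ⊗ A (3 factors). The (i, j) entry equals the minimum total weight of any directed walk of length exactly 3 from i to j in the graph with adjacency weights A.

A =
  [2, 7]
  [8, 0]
A^⊗3 =
  [6, 7]
  [8, 0]

Each entry (A^⊗3)_ij equals the minimum over all length-3 walks i = v_0 → v_1 → … → v_3 = j of Σ_t A[v_t][v_{t+1}]. For example, for (i, j) = (0, 1) we minimise over 4 possible intermediate vertex sequences; the minimum is 7, attained along the walk 0 → 1 → 1 → 1.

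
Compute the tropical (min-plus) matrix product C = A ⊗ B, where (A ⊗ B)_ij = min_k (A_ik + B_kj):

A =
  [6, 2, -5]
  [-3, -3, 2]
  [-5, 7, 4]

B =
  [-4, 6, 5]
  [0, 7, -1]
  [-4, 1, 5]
A ⊗ B =
  [-9, -4, 0]
  [-7, 3, -4]
  [-9, 1, 0]

Apply the min-plus product entry-by-entry:
  C[0][0] = min over k of (A[0][0] + B[0][0] = 6 + -4 = 2, A[0][1] + B[1][0] = 2 + 0 = 2, A[0][2] + B[2][0] = -5 + -4 = -9) = -9 (attained at k = 2)
  C[0][1] = min over k of (A[0][0] + B[0][1] = 6 + 6 = 12, A[0][1] + B[1][1] = 2 + 7 = 9, A[0][2] + B[2][1] = -5 + 1 = -4) = -4 (attained at k = 2)
  C[0][2] = min over k of (A[0][0] + B[0][2] = 6 + 5 = 11, A[0][1] + B[1][2] = 2 + -1 = 1, A[0][2] + B[2][2] = -5 + 5 = 0) = 0 (attained at k = 2)
  C[1][0] = min over k of (A[1][0] + B[0][0] = -3 + -4 = -7, A[1][1] + B[1][0] = -3 + 0 = -3, A[1][2] + B[2][0] = 2 + -4 = -2) = -7 (attained at k = 0)
  C[1][1] = min over k of (A[1][0] + B[0][1] = -3 + 6 = 3, A[1][1] + B[1][1] = -3 + 7 = 4, A[1][2] + B[2][1] = 2 + 1 = 3) = 3 (attained at k = 0)
  C[1][2] = min over k of (A[1][0] + B[0][2] = -3 + 5 = 2, A[1][1] + B[1][2] = -3 + -1 = -4, A[1][2] + B[2][2] = 2 + 5 = 7) = -4 (attained at k = 1)
  C[2][0] = min over k of (A[2][0] + B[0][0] = -5 + -4 = -9, A[2][1] + B[1][0] = 7 + 0 = 7, A[2][2] + B[2][0] = 4 + -4 = 0) = -9 (attained at k = 0)
  C[2][1] = min over k of (A[2][0] + B[0][1] = -5 + 6 = 1, A[2][1] + B[1][1] = 7 + 7 = 14, A[2][2] + B[2][1] = 4 + 1 = 5) = 1 (attained at k = 0)
  C[2][2] = min over k of (A[2][0] + B[0][2] = -5 + 5 = 0, A[2][1] + B[1][2] = 7 + -1 = 6, A[2][2] + B[2][2] = 4 + 5 = 9) = 0 (attained at k = 0)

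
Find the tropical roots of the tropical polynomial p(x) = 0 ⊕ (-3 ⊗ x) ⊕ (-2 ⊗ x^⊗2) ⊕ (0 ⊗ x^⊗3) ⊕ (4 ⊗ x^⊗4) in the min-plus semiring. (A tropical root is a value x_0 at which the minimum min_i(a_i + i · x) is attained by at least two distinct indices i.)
Roots: {-4, -2, -1, 3}

Each tropical root is a break point of the lower envelope of the lines y = a_i + i · x (there are 5 lines, with slopes 0, 1, ..., 4). Only the lines that attain the minimum somewhere contribute to roots; other lines are dominated. Here the surviving (envelope) indices are i = 4, i = 3, i = 2, i = 1, i = 0.
Intersections between consecutive envelope lines give the roots: for adjacent envelope indices i < j the intersection is x = (a_i − a_j) / (j − i). Reading off the sorted break points: {-4, -2, -1, 3}.
Verification: at each break x_0, at least two indices attain the minimum of min_i(a_i + i · x_0).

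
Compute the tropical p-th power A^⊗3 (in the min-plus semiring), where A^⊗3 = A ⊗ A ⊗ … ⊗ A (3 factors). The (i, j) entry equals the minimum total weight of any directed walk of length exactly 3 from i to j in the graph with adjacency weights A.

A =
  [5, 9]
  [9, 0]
A^⊗3 =
  [15, 9]
  [9, 0]

Each entry (A^⊗3)_ij equals the minimum over all length-3 walks i = v_0 → v_1 → … → v_3 = j of Σ_t A[v_t][v_{t+1}]. For example, for (i, j) = (0, 1) we minimise over 4 possible intermediate vertex sequences; the minimum is 9, attained along the walk 0 → 1 → 1 → 1.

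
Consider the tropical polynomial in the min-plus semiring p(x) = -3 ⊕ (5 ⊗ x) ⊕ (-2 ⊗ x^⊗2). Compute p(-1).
p(-1) = -4

A tropical monomial a ⊗ x^⊗i evaluates to a + i · x. Evaluating each term at x = -1:
  Term 0 contributes -3 + 0 · -1 = -3
  Term 1 contributes 5 + 1 · -1 = 4
  Term 2 contributes -2 + 2 · -1 = -4
p(-1) = ⊕ of these = min[-3, 4, -4] = -4.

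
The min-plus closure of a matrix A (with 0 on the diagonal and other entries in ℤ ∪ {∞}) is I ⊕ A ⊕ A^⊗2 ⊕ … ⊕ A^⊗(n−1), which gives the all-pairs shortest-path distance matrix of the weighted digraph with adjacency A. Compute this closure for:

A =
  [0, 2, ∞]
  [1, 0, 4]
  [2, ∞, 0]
Closure =
  [0, 2, 6]
  [1, 0, 4]
  [2, 4, 0]

This is the Floyd-Warshall all-pairs shortest-path computation. For each intermediate vertex k = 0, 1, …, 2, update dist[i][j] ← min(dist[i][j], dist[i][k] + dist[k][j]). The final matrix gives, for each (i, j), the minimum total weight of any directed path from i to j (possibly empty when i = j).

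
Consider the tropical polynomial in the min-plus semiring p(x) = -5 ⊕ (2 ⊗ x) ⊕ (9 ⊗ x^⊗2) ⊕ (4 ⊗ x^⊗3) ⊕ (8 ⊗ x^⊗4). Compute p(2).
p(2) = -5

A tropical monomial a ⊗ x^⊗i evaluates to a + i · x. Evaluating each term at x = 2:
  Term 0 contributes -5 + 0 · 2 = -5
  Term 1 contributes 2 + 1 · 2 = 4
  Term 2 contributes 9 + 2 · 2 = 13
  Term 3 contributes 4 + 3 · 2 = 10
  Term 4 contributes 8 + 4 · 2 = 16
p(2) = ⊕ of these = min[-5, 4, 13, 10, 16] = -5.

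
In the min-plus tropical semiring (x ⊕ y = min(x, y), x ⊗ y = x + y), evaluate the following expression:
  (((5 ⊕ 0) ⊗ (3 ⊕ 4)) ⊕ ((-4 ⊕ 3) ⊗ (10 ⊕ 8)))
(((5 ⊕ 0) ⊗ (3 ⊕ 4)) ⊕ ((-4 ⊕ 3) ⊗ (10 ⊕ 8))) = 3

Expand innermost to outermost. Recall ⊕ takes the minimum of its arguments and ⊗ takes their sum. Working out the expression (((5 ⊕ 0) ⊗ (3 ⊕ 4)) ⊕ ((-4 ⊕ 3) ⊗ (10 ⊕ 8))) gives 3.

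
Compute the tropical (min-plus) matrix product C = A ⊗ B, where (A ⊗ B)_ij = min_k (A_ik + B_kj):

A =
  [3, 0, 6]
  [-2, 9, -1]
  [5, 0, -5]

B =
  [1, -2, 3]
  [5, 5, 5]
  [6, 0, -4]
A ⊗ B =
  [4, 1, 2]
  [-1, -4, -5]
  [1, -5, -9]

Apply the min-plus product entry-by-entry:
  C[0][0] = min over k of (A[0][0] + B[0][0] = 3 + 1 = 4, A[0][1] + B[1][0] = 0 + 5 = 5, A[0][2] + B[2][0] = 6 + 6 = 12) = 4 (attained at k = 0)
  C[0][1] = min over k of (A[0][0] + B[0][1] = 3 + -2 = 1, A[0][1] + B[1][1] = 0 + 5 = 5, A[0][2] + B[2][1] = 6 + 0 = 6) = 1 (attained at k = 0)
  C[0][2] = min over k of (A[0][0] + B[0][2] = 3 + 3 = 6, A[0][1] + B[1][2] = 0 + 5 = 5, A[0][2] + B[2][2] = 6 + -4 = 2) = 2 (attained at k = 2)
  C[1][0] = min over k of (A[1][0] + B[0][0] = -2 + 1 = -1, A[1][1] + B[1][0] = 9 + 5 = 14, A[1][2] + B[2][0] = -1 + 6 = 5) = -1 (attained at k = 0)
  C[1][1] = min over k of (A[1][0] + B[0][1] = -2 + -2 = -4, A[1][1] + B[1][1] = 9 + 5 = 14, A[1][2] + B[2][1] = -1 + 0 = -1) = -4 (attained at k = 0)
  C[1][2] = min over k of (A[1][0] + B[0][2] = -2 + 3 = 1, A[1][1] + B[1][2] = 9 + 5 = 14, A[1][2] + B[2][2] = -1 + -4 = -5) = -5 (attained at k = 2)
  C[2][0] = min over k of (A[2][0] + B[0][0] = 5 + 1 = 6, A[2][1] + B[1][0] = 0 + 5 = 5, A[2][2] + B[2][0] = -5 + 6 = 1) = 1 (attained at k = 2)
  C[2][1] = min over k of (A[2][0] + B[0][1] = 5 + -2 = 3, A[2][1] + B[1][1] = 0 + 5 = 5, A[2][2] + B[2][1] = -5 + 0 = -5) = -5 (attained at k = 2)
  C[2][2] = min over k of (A[2][0] + B[0][2] = 5 + 3 = 8, A[2][1] + B[1][2] = 0 + 5 = 5, A[2][2] + B[2][2] = -5 + -4 = -9) = -9 (attained at k = 2)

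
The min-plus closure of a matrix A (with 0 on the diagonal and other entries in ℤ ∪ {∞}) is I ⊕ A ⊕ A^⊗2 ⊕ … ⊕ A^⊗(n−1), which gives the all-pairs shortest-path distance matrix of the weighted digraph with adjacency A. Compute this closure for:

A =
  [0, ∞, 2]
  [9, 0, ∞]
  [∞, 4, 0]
Closure =
  [0, 6, 2]
  [9, 0, 11]
  [13, 4, 0]

This is the Floyd-Warshall all-pairs shortest-path computation. For each intermediate vertex k = 0, 1, …, 2, update dist[i][j] ← min(dist[i][j], dist[i][k] + dist[k][j]). The final matrix gives, for each (i, j), the minimum total weight of any directed path from i to j (possibly empty when i = j).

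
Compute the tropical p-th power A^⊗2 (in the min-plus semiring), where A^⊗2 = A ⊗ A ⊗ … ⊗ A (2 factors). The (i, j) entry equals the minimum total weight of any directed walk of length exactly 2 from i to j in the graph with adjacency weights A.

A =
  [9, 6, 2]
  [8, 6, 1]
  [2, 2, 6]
A^⊗2 =
  [4, 4, 7]
  [3, 3, 7]
  [8, 8, 3]

Each entry (A^⊗2)_ij equals the minimum over all length-2 walks i = v_0 → v_1 → … → v_2 = j of Σ_t A[v_t][v_{t+1}]. For example, for (i, j) = (0, 2) we minimise over 3 possible intermediate vertex sequences; the minimum is 7, attained along the walk 0 → 1 → 2.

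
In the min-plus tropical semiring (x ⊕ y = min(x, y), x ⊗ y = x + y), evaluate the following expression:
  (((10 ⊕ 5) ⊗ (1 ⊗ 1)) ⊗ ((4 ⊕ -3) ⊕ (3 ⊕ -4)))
(((10 ⊕ 5) ⊗ (1 ⊗ 1)) ⊗ ((4 ⊕ -3) ⊕ (3 ⊕ -4))) = 3

Expand innermost to outermost. Recall ⊕ takes the minimum of its arguments and ⊗ takes their sum. Working out the expression (((10 ⊕ 5) ⊗ (1 ⊗ 1)) ⊗ ((4 ⊕ -3) ⊕ (3 ⊕ -4))) gives 3.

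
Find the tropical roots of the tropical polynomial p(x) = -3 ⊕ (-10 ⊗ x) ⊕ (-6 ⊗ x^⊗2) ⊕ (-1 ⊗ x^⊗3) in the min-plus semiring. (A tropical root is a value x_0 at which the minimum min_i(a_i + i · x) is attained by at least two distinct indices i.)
Roots: {-5, -4, 7}

Each tropical root is a break point of the lower envelope of the lines y = a_i + i · x (there are 4 lines, with slopes 0, 1, ..., 3). Only the lines that attain the minimum somewhere contribute to roots; other lines are dominated. Here the surviving (envelope) indices are i = 3, i = 2, i = 1, i = 0.
Intersections between consecutive envelope lines give the roots: for adjacent envelope indices i < j the intersection is x = (a_i − a_j) / (j − i). Reading off the sorted break points: {-5, -4, 7}.
Verification: at each break x_0, at least two indices attain the minimum of min_i(a_i + i · x_0).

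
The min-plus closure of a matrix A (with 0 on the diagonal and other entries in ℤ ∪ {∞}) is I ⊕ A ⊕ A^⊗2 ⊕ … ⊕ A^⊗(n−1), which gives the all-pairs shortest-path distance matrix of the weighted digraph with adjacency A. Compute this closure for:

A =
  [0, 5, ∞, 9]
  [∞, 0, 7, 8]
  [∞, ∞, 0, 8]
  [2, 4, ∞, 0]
Closure =
  [0, 5, 12, 9]
  [10, 0, 7, 8]
  [10, 12, 0, 8]
  [2, 4, 11, 0]

This is the Floyd-Warshall all-pairs shortest-path computation. For each intermediate vertex k = 0, 1, …, 3, update dist[i][j] ← min(dist[i][j], dist[i][k] + dist[k][j]). The final matrix gives, for each (i, j), the minimum total weight of any directed path from i to j (possibly empty when i = j).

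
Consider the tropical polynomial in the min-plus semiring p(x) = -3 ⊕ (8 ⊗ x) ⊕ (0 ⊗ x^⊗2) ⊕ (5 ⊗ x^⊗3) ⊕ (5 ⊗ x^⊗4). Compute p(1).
p(1) = -3

A tropical monomial a ⊗ x^⊗i evaluates to a + i · x. Evaluating each term at x = 1:
  Term 0 contributes -3 + 0 · 1 = -3
  Term 1 contributes 8 + 1 · 1 = 9
  Term 2 contributes 0 + 2 · 1 = 2
  Term 3 contributes 5 + 3 · 1 = 8
  Term 4 contributes 5 + 4 · 1 = 9
p(1) = ⊕ of these = min[-3, 9, 2, 8, 9] = -3.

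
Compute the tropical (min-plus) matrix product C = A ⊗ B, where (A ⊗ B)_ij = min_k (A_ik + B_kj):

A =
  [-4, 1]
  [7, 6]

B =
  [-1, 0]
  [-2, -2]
A ⊗ B =
  [-5, -4]
  [4, 4]

Apply the min-plus product entry-by-entry:
  C[0][0] = min over k of (A[0][0] + B[0][0] = -4 + -1 = -5, A[0][1] + B[1][0] = 1 + -2 = -1) = -5 (attained at k = 0)
  C[0][1] = min over k of (A[0][0] + B[0][1] = -4 + 0 = -4, A[0][1] + B[1][1] = 1 + -2 = -1) = -4 (attained at k = 0)
  C[1][0] = min over k of (A[1][0] + B[0][0] = 7 + -1 = 6, A[1][1] + B[1][0] = 6 + -2 = 4) = 4 (attained at k = 1)
  C[1][1] = min over k of (A[1][0] + B[0][1] = 7 + 0 = 7, A[1][1] + B[1][1] = 6 + -2 = 4) = 4 (attained at k = 1)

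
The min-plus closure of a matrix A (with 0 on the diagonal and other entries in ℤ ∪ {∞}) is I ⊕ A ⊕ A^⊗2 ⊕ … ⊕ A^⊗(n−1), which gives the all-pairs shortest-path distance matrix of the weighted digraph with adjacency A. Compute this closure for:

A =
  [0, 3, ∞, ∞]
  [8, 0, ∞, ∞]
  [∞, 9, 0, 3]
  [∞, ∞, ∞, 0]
Closure =
  [0, 3, ∞, ∞]
  [8, 0, ∞, ∞]
  [17, 9, 0, 3]
  [∞, ∞, ∞, 0]

This is the Floyd-Warshall all-pairs shortest-path computation. For each intermediate vertex k = 0, 1, …, 3, update dist[i][j] ← min(dist[i][j], dist[i][k] + dist[k][j]). The final matrix gives, for each (i, j), the minimum total weight of any directed path from i to j (possibly empty when i = j).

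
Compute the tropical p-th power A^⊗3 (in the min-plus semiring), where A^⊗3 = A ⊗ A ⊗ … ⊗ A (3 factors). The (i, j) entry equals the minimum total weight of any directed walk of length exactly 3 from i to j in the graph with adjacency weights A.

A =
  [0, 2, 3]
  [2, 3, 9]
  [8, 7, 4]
A^⊗3 =
  [0, 2, 3]
  [2, 4, 5]
  [8, 10, 11]

Each entry (A^⊗3)_ij equals the minimum over all length-3 walks i = v_0 → v_1 → … → v_3 = j of Σ_t A[v_t][v_{t+1}]. For example, for (i, j) = (0, 2) we minimise over 9 possible intermediate vertex sequences; the minimum is 3, attained along the walk 0 → 0 → 0 → 2.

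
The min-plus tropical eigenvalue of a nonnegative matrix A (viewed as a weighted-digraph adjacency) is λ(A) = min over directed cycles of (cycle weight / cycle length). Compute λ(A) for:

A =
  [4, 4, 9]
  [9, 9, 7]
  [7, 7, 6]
λ(A) = 4

Enumerate directed cycles and compute their means (weight / length). Sample:
  cycle 0 → 0: weight = 4, length = 1, mean = 4/1 ≈ 4.000
  cycle 1 → 1: weight = 9, length = 1, mean = 9/1 ≈ 9.000
  cycle 2 → 2: weight = 6, length = 1, mean = 6/1 ≈ 6.000
  cycle 0 → 1 → 0: weight = 13, length = 2, mean = 13/2 ≈ 6.500
  cycle 0 → 2 → 0: weight = 16, length = 2, mean = 16/2 ≈ 8.000
  cycle 1 → 0 → 1: weight = 13, length = 2, mean = 13/2 ≈ 6.500
Minimum mean = 4.000, attained e.g. along the cycle 0 → 0 with weight 4 and length 1. So λ(A) = 4/1 = 4.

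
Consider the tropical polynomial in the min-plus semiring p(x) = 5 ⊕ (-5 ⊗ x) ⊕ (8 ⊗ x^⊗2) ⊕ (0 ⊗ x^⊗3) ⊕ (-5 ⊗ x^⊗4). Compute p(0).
p(0) = -5

A tropical monomial a ⊗ x^⊗i evaluates to a + i · x. Evaluating each term at x = 0:
  Term 0 contributes 5 + 0 · 0 = 5
  Term 1 contributes -5 + 1 · 0 = -5
  Term 2 contributes 8 + 2 · 0 = 8
  Term 3 contributes 0 + 3 · 0 = 0
  Term 4 contributes -5 + 4 · 0 = -5
p(0) = ⊕ of these = min[5, -5, 8, 0, -5] = -5.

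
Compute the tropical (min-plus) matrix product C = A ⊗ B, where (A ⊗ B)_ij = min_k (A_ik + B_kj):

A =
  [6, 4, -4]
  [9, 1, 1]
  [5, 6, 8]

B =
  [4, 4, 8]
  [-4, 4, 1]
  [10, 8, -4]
A ⊗ B =
  [0, 4, -8]
  [-3, 5, -3]
  [2, 9, 4]

Apply the min-plus product entry-by-entry:
  C[0][0] = min over k of (A[0][0] + B[0][0] = 6 + 4 = 10, A[0][1] + B[1][0] = 4 + -4 = 0, A[0][2] + B[2][0] = -4 + 10 = 6) = 0 (attained at k = 1)
  C[0][1] = min over k of (A[0][0] + B[0][1] = 6 + 4 = 10, A[0][1] + B[1][1] = 4 + 4 = 8, A[0][2] + B[2][1] = -4 + 8 = 4) = 4 (attained at k = 2)
  C[0][2] = min over k of (A[0][0] + B[0][2] = 6 + 8 = 14, A[0][1] + B[1][2] = 4 + 1 = 5, A[0][2] + B[2][2] = -4 + -4 = -8) = -8 (attained at k = 2)
  C[1][0] = min over k of (A[1][0] + B[0][0] = 9 + 4 = 13, A[1][1] + B[1][0] = 1 + -4 = -3, A[1][2] + B[2][0] = 1 + 10 = 11) = -3 (attained at k = 1)
  C[1][1] = min over k of (A[1][0] + B[0][1] = 9 + 4 = 13, A[1][1] + B[1][1] = 1 + 4 = 5, A[1][2] + B[2][1] = 1 + 8 = 9) = 5 (attained at k = 1)
  C[1][2] = min over k of (A[1][0] + B[0][2] = 9 + 8 = 17, A[1][1] + B[1][2] = 1 + 1 = 2, A[1][2] + B[2][2] = 1 + -4 = -3) = -3 (attained at k = 2)
  C[2][0] = min over k of (A[2][0] + B[0][0] = 5 + 4 = 9, A[2][1] + B[1][0] = 6 + -4 = 2, A[2][2] + B[2][0] = 8 + 10 = 18) = 2 (attained at k = 1)
  C[2][1] = min over k of (A[2][0] + B[0][1] = 5 + 4 = 9, A[2][1] + B[1][1] = 6 + 4 = 10, A[2][2] + B[2][1] = 8 + 8 = 16) = 9 (attained at k = 0)
  C[2][2] = min over k of (A[2][0] + B[0][2] = 5 + 8 = 13, A[2][1] + B[1][2] = 6 + 1 = 7, A[2][2] + B[2][2] = 8 + -4 = 4) = 4 (attained at k = 2)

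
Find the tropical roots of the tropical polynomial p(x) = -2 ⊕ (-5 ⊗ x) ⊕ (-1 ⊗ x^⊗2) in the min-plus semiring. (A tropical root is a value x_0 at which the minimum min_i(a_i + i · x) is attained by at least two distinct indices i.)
Roots: {-4, 3}

Each tropical root is a break point of the lower envelope of the lines y = a_i + i · x (there are 3 lines, with slopes 0, 1, ..., 2). Only the lines that attain the minimum somewhere contribute to roots; other lines are dominated. Here the surviving (envelope) indices are i = 2, i = 1, i = 0.
Intersections between consecutive envelope lines give the roots: for adjacent envelope indices i < j the intersection is x = (a_i − a_j) / (j − i). Reading off the sorted break points: {-4, 3}.
Verification: at each break x_0, at least two indices attain the minimum of min_i(a_i + i · x_0).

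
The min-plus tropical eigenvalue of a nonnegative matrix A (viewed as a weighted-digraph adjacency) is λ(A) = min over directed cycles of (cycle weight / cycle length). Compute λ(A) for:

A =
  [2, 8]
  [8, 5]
λ(A) = 2

Enumerate directed cycles and compute their means (weight / length). Sample:
  cycle 0 → 0: weight = 2, length = 1, mean = 2/1 ≈ 2.000
  cycle 1 → 1: weight = 5, length = 1, mean = 5/1 ≈ 5.000
  cycle 0 → 1 → 0: weight = 16, length = 2, mean = 16/2 ≈ 8.000
  cycle 1 → 0 → 1: weight = 16, length = 2, mean = 16/2 ≈ 8.000
Minimum mean = 2.000, attained e.g. along the cycle 0 → 0 with weight 2 and length 1. So λ(A) = 2/1 = 2.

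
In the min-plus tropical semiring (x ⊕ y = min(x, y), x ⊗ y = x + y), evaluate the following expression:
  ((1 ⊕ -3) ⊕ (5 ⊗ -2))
((1 ⊕ -3) ⊕ (5 ⊗ -2)) = -3

Expand innermost to outermost. Recall ⊕ takes the minimum of its arguments and ⊗ takes their sum. Working out the expression ((1 ⊕ -3) ⊕ (5 ⊗ -2)) gives -3.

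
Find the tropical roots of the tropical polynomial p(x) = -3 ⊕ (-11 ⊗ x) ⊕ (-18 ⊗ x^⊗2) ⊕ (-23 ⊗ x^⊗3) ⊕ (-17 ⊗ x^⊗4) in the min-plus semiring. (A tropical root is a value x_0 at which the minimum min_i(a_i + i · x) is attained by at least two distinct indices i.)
Roots: {-6, 5, 7, 8}

Each tropical root is a break point of the lower envelope of the lines y = a_i + i · x (there are 5 lines, with slopes 0, 1, ..., 4). Only the lines that attain the minimum somewhere contribute to roots; other lines are dominated. Here the surviving (envelope) indices are i = 4, i = 3, i = 2, i = 1, i = 0.
Intersections between consecutive envelope lines give the roots: for adjacent envelope indices i < j the intersection is x = (a_i − a_j) / (j − i). Reading off the sorted break points: {-6, 5, 7, 8}.
Verification: at each break x_0, at least two indices attain the minimum of min_i(a_i + i · x_0).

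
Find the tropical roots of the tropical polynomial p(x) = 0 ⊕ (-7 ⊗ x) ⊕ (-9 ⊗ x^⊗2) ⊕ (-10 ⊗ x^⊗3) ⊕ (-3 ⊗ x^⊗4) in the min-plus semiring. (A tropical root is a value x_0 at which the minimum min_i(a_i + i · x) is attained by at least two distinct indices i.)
Roots: {-7, 1, 2, 7}

Each tropical root is a break point of the lower envelope of the lines y = a_i + i · x (there are 5 lines, with slopes 0, 1, ..., 4). Only the lines that attain the minimum somewhere contribute to roots; other lines are dominated. Here the surviving (envelope) indices are i = 4, i = 3, i = 2, i = 1, i = 0.
Intersections between consecutive envelope lines give the roots: for adjacent envelope indices i < j the intersection is x = (a_i − a_j) / (j − i). Reading off the sorted break points: {-7, 1, 2, 7}.
Verification: at each break x_0, at least two indices attain the minimum of min_i(a_i + i · x_0).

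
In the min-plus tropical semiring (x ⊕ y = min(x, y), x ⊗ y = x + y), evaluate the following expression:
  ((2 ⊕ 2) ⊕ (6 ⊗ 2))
((2 ⊕ 2) ⊕ (6 ⊗ 2)) = 2

Expand innermost to outermost. Recall ⊕ takes the minimum of its arguments and ⊗ takes their sum. Working out the expression ((2 ⊕ 2) ⊕ (6 ⊗ 2)) gives 2.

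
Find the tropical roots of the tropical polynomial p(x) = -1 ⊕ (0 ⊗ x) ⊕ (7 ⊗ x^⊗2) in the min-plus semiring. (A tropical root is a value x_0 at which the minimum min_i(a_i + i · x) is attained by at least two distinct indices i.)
Roots: {-7, -1}

Each tropical root is a break point of the lower envelope of the lines y = a_i + i · x (there are 3 lines, with slopes 0, 1, ..., 2). Only the lines that attain the minimum somewhere contribute to roots; other lines are dominated. Here the surviving (envelope) indices are i = 2, i = 1, i = 0.
Intersections between consecutive envelope lines give the roots: for adjacent envelope indices i < j the intersection is x = (a_i − a_j) / (j − i). Reading off the sorted break points: {-7, -1}.
Verification: at each break x_0, at least two indices attain the minimum of min_i(a_i + i · x_0).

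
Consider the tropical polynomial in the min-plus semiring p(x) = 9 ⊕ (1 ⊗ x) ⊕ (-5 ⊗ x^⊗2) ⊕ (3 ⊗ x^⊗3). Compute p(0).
p(0) = -5

A tropical monomial a ⊗ x^⊗i evaluates to a + i · x. Evaluating each term at x = 0:
  Term 0 contributes 9 + 0 · 0 = 9
  Term 1 contributes 1 + 1 · 0 = 1
  Term 2 contributes -5 + 2 · 0 = -5
  Term 3 contributes 3 + 3 · 0 = 3
p(0) = ⊕ of these = min[9, 1, -5, 3] = -5.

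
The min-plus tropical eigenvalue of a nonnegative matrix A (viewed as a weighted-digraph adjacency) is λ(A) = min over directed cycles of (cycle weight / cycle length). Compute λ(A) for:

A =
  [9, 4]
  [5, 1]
λ(A) = 1

Enumerate directed cycles and compute their means (weight / length). Sample:
  cycle 0 → 0: weight = 9, length = 1, mean = 9/1 ≈ 9.000
  cycle 1 → 1: weight = 1, length = 1, mean = 1/1 ≈ 1.000
  cycle 0 → 1 → 0: weight = 9, length = 2, mean = 9/2 ≈ 4.500
  cycle 1 → 0 → 1: weight = 9, length = 2, mean = 9/2 ≈ 4.500
Minimum mean = 1.000, attained e.g. along the cycle 1 → 1 with weight 1 and length 1. So λ(A) = 1/1 = 1.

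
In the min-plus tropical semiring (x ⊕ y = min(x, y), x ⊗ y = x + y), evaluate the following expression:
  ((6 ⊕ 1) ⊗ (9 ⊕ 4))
((6 ⊕ 1) ⊗ (9 ⊕ 4)) = 5

Expand innermost to outermost. Recall ⊕ takes the minimum of its arguments and ⊗ takes their sum. Working out the expression ((6 ⊕ 1) ⊗ (9 ⊕ 4)) gives 5.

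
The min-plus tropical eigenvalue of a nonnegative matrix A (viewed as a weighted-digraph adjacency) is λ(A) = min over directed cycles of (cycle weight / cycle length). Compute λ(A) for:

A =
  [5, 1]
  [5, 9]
λ(A) = 3

Enumerate directed cycles and compute their means (weight / length). Sample:
  cycle 0 → 0: weight = 5, length = 1, mean = 5/1 ≈ 5.000
  cycle 1 → 1: weight = 9, length = 1, mean = 9/1 ≈ 9.000
  cycle 0 → 1 → 0: weight = 6, length = 2, mean = 6/2 ≈ 3.000
  cycle 1 → 0 → 1: weight = 6, length = 2, mean = 6/2 ≈ 3.000
Minimum mean = 3.000, attained e.g. along the cycle 0 → 1 → 0 with weight 6 and length 2. So λ(A) = 6/2 = 3.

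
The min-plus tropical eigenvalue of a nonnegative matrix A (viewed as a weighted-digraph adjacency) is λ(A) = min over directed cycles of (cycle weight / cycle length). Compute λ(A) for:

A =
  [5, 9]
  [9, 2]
λ(A) = 2

Enumerate directed cycles and compute their means (weight / length). Sample:
  cycle 0 → 0: weight = 5, length = 1, mean = 5/1 ≈ 5.000
  cycle 1 → 1: weight = 2, length = 1, mean = 2/1 ≈ 2.000
  cycle 0 → 1 → 0: weight = 18, length = 2, mean = 18/2 ≈ 9.000
  cycle 1 → 0 → 1: weight = 18, length = 2, mean = 18/2 ≈ 9.000
Minimum mean = 2.000, attained e.g. along the cycle 1 → 1 with weight 2 and length 1. So λ(A) = 2/1 = 2.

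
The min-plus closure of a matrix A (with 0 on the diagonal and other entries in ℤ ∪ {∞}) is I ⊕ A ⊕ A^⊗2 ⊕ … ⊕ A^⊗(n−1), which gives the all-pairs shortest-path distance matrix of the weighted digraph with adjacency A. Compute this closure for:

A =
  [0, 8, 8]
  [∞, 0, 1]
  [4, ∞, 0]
Closure =
  [0, 8, 8]
  [5, 0, 1]
  [4, 12, 0]

This is the Floyd-Warshall all-pairs shortest-path computation. For each intermediate vertex k = 0, 1, …, 2, update dist[i][j] ← min(dist[i][j], dist[i][k] + dist[k][j]). The final matrix gives, for each (i, j), the minimum total weight of any directed path from i to j (possibly empty when i = j).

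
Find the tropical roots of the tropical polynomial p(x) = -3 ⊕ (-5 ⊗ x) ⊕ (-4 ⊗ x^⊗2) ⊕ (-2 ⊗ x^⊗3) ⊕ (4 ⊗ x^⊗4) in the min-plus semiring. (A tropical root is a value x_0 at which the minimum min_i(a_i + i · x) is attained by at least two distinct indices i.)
Roots: {-6, -2, -1, 2}

Each tropical root is a break point of the lower envelope of the lines y = a_i + i · x (there are 5 lines, with slopes 0, 1, ..., 4). Only the lines that attain the minimum somewhere contribute to roots; other lines are dominated. Here the surviving (envelope) indices are i = 4, i = 3, i = 2, i = 1, i = 0.
Intersections between consecutive envelope lines give the roots: for adjacent envelope indices i < j the intersection is x = (a_i − a_j) / (j − i). Reading off the sorted break points: {-6, -2, -1, 2}.
Verification: at each break x_0, at least two indices attain the minimum of min_i(a_i + i · x_0).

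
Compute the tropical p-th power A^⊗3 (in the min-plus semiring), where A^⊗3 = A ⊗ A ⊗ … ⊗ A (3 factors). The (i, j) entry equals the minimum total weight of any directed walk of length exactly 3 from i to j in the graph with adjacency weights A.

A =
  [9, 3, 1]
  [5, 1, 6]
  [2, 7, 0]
A^⊗3 =
  [3, 5, 1]
  [7, 3, 6]
  [2, 5, 0]

Each entry (A^⊗3)_ij equals the minimum over all length-3 walks i = v_0 → v_1 → … → v_3 = j of Σ_t A[v_t][v_{t+1}]. For example, for (i, j) = (0, 2) we minimise over 9 possible intermediate vertex sequences; the minimum is 1, attained along the walk 0 → 2 → 2 → 2.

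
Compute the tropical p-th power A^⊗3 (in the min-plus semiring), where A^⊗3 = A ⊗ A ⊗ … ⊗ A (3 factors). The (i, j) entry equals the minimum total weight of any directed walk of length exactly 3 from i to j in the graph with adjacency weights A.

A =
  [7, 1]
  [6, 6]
A^⊗3 =
  [13, 8]
  [13, 13]

Each entry (A^⊗3)_ij equals the minimum over all length-3 walks i = v_0 → v_1 → … → v_3 = j of Σ_t A[v_t][v_{t+1}]. For example, for (i, j) = (0, 1) we minimise over 4 possible intermediate vertex sequences; the minimum is 8, attained along the walk 0 → 1 → 0 → 1.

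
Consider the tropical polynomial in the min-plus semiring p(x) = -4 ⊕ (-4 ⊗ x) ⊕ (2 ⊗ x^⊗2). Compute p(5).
p(5) = -4

A tropical monomial a ⊗ x^⊗i evaluates to a + i · x. Evaluating each term at x = 5:
  Term 0 contributes -4 + 0 · 5 = -4
  Term 1 contributes -4 + 1 · 5 = 1
  Term 2 contributes 2 + 2 · 5 = 12
p(5) = ⊕ of these = min[-4, 1, 12] = -4.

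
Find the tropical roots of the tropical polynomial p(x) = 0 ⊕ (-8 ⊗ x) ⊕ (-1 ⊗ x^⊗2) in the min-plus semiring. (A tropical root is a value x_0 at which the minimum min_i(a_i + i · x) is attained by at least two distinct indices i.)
Roots: {-7, 8}

Each tropical root is a break point of the lower envelope of the lines y = a_i + i · x (there are 3 lines, with slopes 0, 1, ..., 2). Only the lines that attain the minimum somewhere contribute to roots; other lines are dominated. Here the surviving (envelope) indices are i = 2, i = 1, i = 0.
Intersections between consecutive envelope lines give the roots: for adjacent envelope indices i < j the intersection is x = (a_i − a_j) / (j − i). Reading off the sorted break points: {-7, 8}.
Verification: at each break x_0, at least two indices attain the minimum of min_i(a_i + i · x_0).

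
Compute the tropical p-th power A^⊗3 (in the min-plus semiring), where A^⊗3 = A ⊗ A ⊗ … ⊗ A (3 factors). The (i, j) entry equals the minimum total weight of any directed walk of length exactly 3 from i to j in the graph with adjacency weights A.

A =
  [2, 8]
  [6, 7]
A^⊗3 =
  [6, 12]
  [10, 16]

Each entry (A^⊗3)_ij equals the minimum over all length-3 walks i = v_0 → v_1 → … → v_3 = j of Σ_t A[v_t][v_{t+1}]. For example, for (i, j) = (0, 1) we minimise over 4 possible intermediate vertex sequences; the minimum is 12, attained along the walk 0 → 0 → 0 → 1.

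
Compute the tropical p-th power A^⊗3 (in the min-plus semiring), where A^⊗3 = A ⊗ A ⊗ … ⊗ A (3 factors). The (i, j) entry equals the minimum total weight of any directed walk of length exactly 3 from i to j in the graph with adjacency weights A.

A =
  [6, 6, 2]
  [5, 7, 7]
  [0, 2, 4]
A^⊗3 =
  [6, 8, 4]
  [7, 9, 9]
  [2, 4, 6]

Each entry (A^⊗3)_ij equals the minimum over all length-3 walks i = v_0 → v_1 → … → v_3 = j of Σ_t A[v_t][v_{t+1}]. For example, for (i, j) = (0, 2) we minimise over 9 possible intermediate vertex sequences; the minimum is 4, attained along the walk 0 → 2 → 0 → 2.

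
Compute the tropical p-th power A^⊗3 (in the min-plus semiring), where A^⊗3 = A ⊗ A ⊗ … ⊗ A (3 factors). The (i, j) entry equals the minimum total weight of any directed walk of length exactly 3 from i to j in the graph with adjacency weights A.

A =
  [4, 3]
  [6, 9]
A^⊗3 =
  [12, 11]
  [14, 13]

Each entry (A^⊗3)_ij equals the minimum over all length-3 walks i = v_0 → v_1 → … → v_3 = j of Σ_t A[v_t][v_{t+1}]. For example, for (i, j) = (0, 1) we minimise over 4 possible intermediate vertex sequences; the minimum is 11, attained along the walk 0 → 0 → 0 → 1.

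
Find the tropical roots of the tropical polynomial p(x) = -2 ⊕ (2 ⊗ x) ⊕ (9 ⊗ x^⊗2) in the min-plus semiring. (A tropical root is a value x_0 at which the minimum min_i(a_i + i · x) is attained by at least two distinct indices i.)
Roots: {-7, -4}

Each tropical root is a break point of the lower envelope of the lines y = a_i + i · x (there are 3 lines, with slopes 0, 1, ..., 2). Only the lines that attain the minimum somewhere contribute to roots; other lines are dominated. Here the surviving (envelope) indices are i = 2, i = 1, i = 0.
Intersections between consecutive envelope lines give the roots: for adjacent envelope indices i < j the intersection is x = (a_i − a_j) / (j − i). Reading off the sorted break points: {-7, -4}.
Verification: at each break x_0, at least two indices attain the minimum of min_i(a_i + i · x_0).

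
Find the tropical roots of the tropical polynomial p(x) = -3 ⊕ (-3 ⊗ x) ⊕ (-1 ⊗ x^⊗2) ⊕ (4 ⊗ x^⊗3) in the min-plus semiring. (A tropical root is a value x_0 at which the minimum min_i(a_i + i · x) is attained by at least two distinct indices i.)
Roots: {-5, -2, 0}

Each tropical root is a break point of the lower envelope of the lines y = a_i + i · x (there are 4 lines, with slopes 0, 1, ..., 3). Only the lines that attain the minimum somewhere contribute to roots; other lines are dominated. Here the surviving (envelope) indices are i = 3, i = 2, i = 1, i = 0.
Intersections between consecutive envelope lines give the roots: for adjacent envelope indices i < j the intersection is x = (a_i − a_j) / (j − i). Reading off the sorted break points: {-5, -2, 0}.
Verification: at each break x_0, at least two indices attain the minimum of min_i(a_i + i · x_0).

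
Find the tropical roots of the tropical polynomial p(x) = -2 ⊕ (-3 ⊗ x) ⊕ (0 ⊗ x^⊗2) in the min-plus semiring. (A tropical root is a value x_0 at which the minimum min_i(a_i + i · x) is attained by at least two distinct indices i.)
Roots: {-3, 1}

Each tropical root is a break point of the lower envelope of the lines y = a_i + i · x (there are 3 lines, with slopes 0, 1, ..., 2). Only the lines that attain the minimum somewhere contribute to roots; other lines are dominated. Here the surviving (envelope) indices are i = 2, i = 1, i = 0.
Intersections between consecutive envelope lines give the roots: for adjacent envelope indices i < j the intersection is x = (a_i − a_j) / (j − i). Reading off the sorted break points: {-3, 1}.
Verification: at each break x_0, at least two indices attain the minimum of min_i(a_i + i · x_0).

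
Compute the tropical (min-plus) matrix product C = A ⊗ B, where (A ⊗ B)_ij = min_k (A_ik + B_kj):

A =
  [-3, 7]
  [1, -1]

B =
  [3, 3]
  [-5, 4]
A ⊗ B =
  [0, 0]
  [-6, 3]

Apply the min-plus product entry-by-entry:
  C[0][0] = min over k of (A[0][0] + B[0][0] = -3 + 3 = 0, A[0][1] + B[1][0] = 7 + -5 = 2) = 0 (attained at k = 0)
  C[0][1] = min over k of (A[0][0] + B[0][1] = -3 + 3 = 0, A[0][1] + B[1][1] = 7 + 4 = 11) = 0 (attained at k = 0)
  C[1][0] = min over k of (A[1][0] + B[0][0] = 1 + 3 = 4, A[1][1] + B[1][0] = -1 + -5 = -6) = -6 (attained at k = 1)
  C[1][1] = min over k of (A[1][0] + B[0][1] = 1 + 3 = 4, A[1][1] + B[1][1] = -1 + 4 = 3) = 3 (attained at k = 1)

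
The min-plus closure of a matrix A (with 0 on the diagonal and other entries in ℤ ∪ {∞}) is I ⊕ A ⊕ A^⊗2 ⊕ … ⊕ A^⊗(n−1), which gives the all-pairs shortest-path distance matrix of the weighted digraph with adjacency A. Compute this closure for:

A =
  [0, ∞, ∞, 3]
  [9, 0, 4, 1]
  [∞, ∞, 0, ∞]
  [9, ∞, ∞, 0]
Closure =
  [0, ∞, ∞, 3]
  [9, 0, 4, 1]
  [∞, ∞, 0, ∞]
  [9, ∞, ∞, 0]

This is the Floyd-Warshall all-pairs shortest-path computation. For each intermediate vertex k = 0, 1, …, 3, update dist[i][j] ← min(dist[i][j], dist[i][k] + dist[k][j]). The final matrix gives, for each (i, j), the minimum total weight of any directed path from i to j (possibly empty when i = j).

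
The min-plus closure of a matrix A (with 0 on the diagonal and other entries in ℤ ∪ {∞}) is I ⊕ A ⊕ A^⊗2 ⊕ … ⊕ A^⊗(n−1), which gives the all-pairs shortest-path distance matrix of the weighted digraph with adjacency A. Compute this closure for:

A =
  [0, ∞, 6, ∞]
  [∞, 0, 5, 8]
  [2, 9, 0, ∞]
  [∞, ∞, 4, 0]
Closure =
  [0, 15, 6, 23]
  [7, 0, 5, 8]
  [2, 9, 0, 17]
  [6, 13, 4, 0]

This is the Floyd-Warshall all-pairs shortest-path computation. For each intermediate vertex k = 0, 1, …, 3, update dist[i][j] ← min(dist[i][j], dist[i][k] + dist[k][j]). The final matrix gives, for each (i, j), the minimum total weight of any directed path from i to j (possibly empty when i = j).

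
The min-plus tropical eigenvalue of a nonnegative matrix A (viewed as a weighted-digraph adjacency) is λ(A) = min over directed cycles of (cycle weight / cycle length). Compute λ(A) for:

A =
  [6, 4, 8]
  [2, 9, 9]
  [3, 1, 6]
λ(A) = 3

Enumerate directed cycles and compute their means (weight / length). Sample:
  cycle 0 → 0: weight = 6, length = 1, mean = 6/1 ≈ 6.000
  cycle 1 → 1: weight = 9, length = 1, mean = 9/1 ≈ 9.000
  cycle 2 → 2: weight = 6, length = 1, mean = 6/1 ≈ 6.000
  cycle 0 → 1 → 0: weight = 6, length = 2, mean = 6/2 ≈ 3.000
  cycle 0 → 2 → 0: weight = 11, length = 2, mean = 11/2 ≈ 5.500
  cycle 1 → 0 → 1: weight = 6, length = 2, mean = 6/2 ≈ 3.000
Minimum mean = 3.000, attained e.g. along the cycle 0 → 1 → 0 with weight 6 and length 2. So λ(A) = 6/2 = 3.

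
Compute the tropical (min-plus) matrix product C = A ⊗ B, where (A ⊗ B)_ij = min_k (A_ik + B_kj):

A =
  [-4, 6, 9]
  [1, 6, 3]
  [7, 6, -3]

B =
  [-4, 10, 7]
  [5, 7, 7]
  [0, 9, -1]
A ⊗ B =
  [-8, 6, 3]
  [-3, 11, 2]
  [-3, 6, -4]

Apply the min-plus product entry-by-entry:
  C[0][0] = min over k of (A[0][0] + B[0][0] = -4 + -4 = -8, A[0][1] + B[1][0] = 6 + 5 = 11, A[0][2] + B[2][0] = 9 + 0 = 9) = -8 (attained at k = 0)
  C[0][1] = min over k of (A[0][0] + B[0][1] = -4 + 10 = 6, A[0][1] + B[1][1] = 6 + 7 = 13, A[0][2] + B[2][1] = 9 + 9 = 18) = 6 (attained at k = 0)
  C[0][2] = min over k of (A[0][0] + B[0][2] = -4 + 7 = 3, A[0][1] + B[1][2] = 6 + 7 = 13, A[0][2] + B[2][2] = 9 + -1 = 8) = 3 (attained at k = 0)
  C[1][0] = min over k of (A[1][0] + B[0][0] = 1 + -4 = -3, A[1][1] + B[1][0] = 6 + 5 = 11, A[1][2] + B[2][0] = 3 + 0 = 3) = -3 (attained at k = 0)
  C[1][1] = min over k of (A[1][0] + B[0][1] = 1 + 10 = 11, A[1][1] + B[1][1] = 6 + 7 = 13, A[1][2] + B[2][1] = 3 + 9 = 12) = 11 (attained at k = 0)
  C[1][2] = min over k of (A[1][0] + B[0][2] = 1 + 7 = 8, A[1][1] + B[1][2] = 6 + 7 = 13, A[1][2] + B[2][2] = 3 + -1 = 2) = 2 (attained at k = 2)
  C[2][0] = min over k of (A[2][0] + B[0][0] = 7 + -4 = 3, A[2][1] + B[1][0] = 6 + 5 = 11, A[2][2] + B[2][0] = -3 + 0 = -3) = -3 (attained at k = 2)
  C[2][1] = min over k of (A[2][0] + B[0][1] = 7 + 10 = 17, A[2][1] + B[1][1] = 6 + 7 = 13, A[2][2] + B[2][1] = -3 + 9 = 6) = 6 (attained at k = 2)
  C[2][2] = min over k of (A[2][0] + B[0][2] = 7 + 7 = 14, A[2][1] + B[1][2] = 6 + 7 = 13, A[2][2] + B[2][2] = -3 + -1 = -4) = -4 (attained at k = 2)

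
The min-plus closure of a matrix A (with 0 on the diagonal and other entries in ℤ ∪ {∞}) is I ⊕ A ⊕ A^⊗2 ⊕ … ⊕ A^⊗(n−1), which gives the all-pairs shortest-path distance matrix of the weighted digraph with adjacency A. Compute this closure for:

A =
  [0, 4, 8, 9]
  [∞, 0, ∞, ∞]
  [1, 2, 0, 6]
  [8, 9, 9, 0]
Closure =
  [0, 4, 8, 9]
  [∞, 0, ∞, ∞]
  [1, 2, 0, 6]
  [8, 9, 9, 0]

This is the Floyd-Warshall all-pairs shortest-path computation. For each intermediate vertex k = 0, 1, …, 3, update dist[i][j] ← min(dist[i][j], dist[i][k] + dist[k][j]). The final matrix gives, for each (i, j), the minimum total weight of any directed path from i to j (possibly empty when i = j).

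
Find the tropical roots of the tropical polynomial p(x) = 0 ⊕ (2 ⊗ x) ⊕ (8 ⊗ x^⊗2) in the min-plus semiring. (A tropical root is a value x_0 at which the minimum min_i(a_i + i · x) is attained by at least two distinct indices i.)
Roots: {-6, -2}

Each tropical root is a break point of the lower envelope of the lines y = a_i + i · x (there are 3 lines, with slopes 0, 1, ..., 2). Only the lines that attain the minimum somewhere contribute to roots; other lines are dominated. Here the surviving (envelope) indices are i = 2, i = 1, i = 0.
Intersections between consecutive envelope lines give the roots: for adjacent envelope indices i < j the intersection is x = (a_i − a_j) / (j − i). Reading off the sorted break points: {-6, -2}.
Verification: at each break x_0, at least two indices attain the minimum of min_i(a_i + i · x_0).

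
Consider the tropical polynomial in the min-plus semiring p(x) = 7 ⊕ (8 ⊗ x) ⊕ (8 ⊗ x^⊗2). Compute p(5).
p(5) = 7

A tropical monomial a ⊗ x^⊗i evaluates to a + i · x. Evaluating each term at x = 5:
  Term 0 contributes 7 + 0 · 5 = 7
  Term 1 contributes 8 + 1 · 5 = 13
  Term 2 contributes 8 + 2 · 5 = 18
p(5) = ⊕ of these = min[7, 13, 18] = 7.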